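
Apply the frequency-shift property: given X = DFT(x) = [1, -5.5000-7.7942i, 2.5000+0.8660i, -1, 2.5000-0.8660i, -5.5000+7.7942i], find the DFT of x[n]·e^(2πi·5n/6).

Modulation property: DFT(ω_6^(-5n)·x[n]) = X[(k-5) mod 6], so circularly shift X by 5 positions.

X[k-5] = [-5.5000-7.7942i, 2.5000+0.8660i, -1, 2.5000-0.8660i, -5.5000+7.7942i, 1]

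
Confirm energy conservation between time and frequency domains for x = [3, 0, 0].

Time domain:
Σ|x[n]|² = |3|² + |0|² + |0|² = 9.0000

Frequency domain:
(1/3)Σ|X[k]|² = (1/3)(|3|² + |3|² + |3|²) = (1/3)·27.0000 = 9.0000

Both sides agree, confirming Parseval's theorem.

Σ|x[n]|² = (1/N)Σ|X[k]|² = 9.0000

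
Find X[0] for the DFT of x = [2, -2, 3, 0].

X[0] = Σ(n=0 to 3) x[n] · ω_4^0 = Σ x[n]
= (2) + (-2) + (3) + (0)

X[0] = 3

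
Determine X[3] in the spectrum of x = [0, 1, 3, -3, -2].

X[3] = Σ(n=0 to 4) x[n] · ω_5^(3n) where ω_5 = e^(-2πi/5)
= (0)·ω_5^0 + (1)·ω_5^3 + (3)·ω_5^6 + (-3)·ω_5^9 + (-2)·ω_5^12

X[3] = 0.8090-3.9430i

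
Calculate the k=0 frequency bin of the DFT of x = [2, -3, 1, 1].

X[0] = Σ(n=0 to 3) x[n] · ω_4^0 = Σ x[n]
= (2) + (-3) + (1) + (1)

X[0] = 1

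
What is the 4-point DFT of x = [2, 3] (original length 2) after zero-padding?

Original 2-point DFT: [5, -1]
Zero-padded 4-point DFT provides frequency interpolation.

DFT_4([x, 0, ...]) = [5, 2-3i, -1, 2+3i]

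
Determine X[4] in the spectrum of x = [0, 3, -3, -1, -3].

X[4] = Σ(n=0 to 4) x[n] · ω_5^(4n) where ω_5 = e^(-2πi/5)
= (0)·ω_5^0 + (3)·ω_5^4 + (-3)·ω_5^8 + (-1)·ω_5^12 + (-3)·ω_5^16

X[4] = 3.2361+4.5308i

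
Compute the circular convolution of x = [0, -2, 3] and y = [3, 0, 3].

(x ⊛ y)[n] = Σ(m=0 to 2) x[m] · y[(n-m) mod 3]

Computing each output sample:
(x ⊛ y)[0] = -6
(x ⊛ y)[1] = 3
(x ⊛ y)[2] = 9

x ⊛ y = [-6, 3, 9]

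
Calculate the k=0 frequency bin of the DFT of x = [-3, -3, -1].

X[0] = Σ(n=0 to 2) x[n] · ω_3^0 = Σ x[n]
= (-3) + (-3) + (-1)

X[0] = -7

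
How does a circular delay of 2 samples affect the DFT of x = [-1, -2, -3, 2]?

Time shift by 2: X_shifted[k] = ω_4^(2k) · X[k]
Shifted x = [-3, 2, -1, -2]

DFT(x[n-2]) = [-4, -2-4i, -4, -2+4i]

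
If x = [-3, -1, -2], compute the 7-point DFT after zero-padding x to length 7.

Original 3-point DFT: [-6, -1.5000-0.8660i, -1.5000+0.8660i]
Zero-padded 7-point DFT provides frequency interpolation.

DFT_7([x, 0, ...]) = [-6, -3.1784+2.7317i, -0.9755+0.1072i, -3.3460-1.1298i, -3.3460+1.1298i, -0.9755-0.1072i, -3.1784-2.7317i]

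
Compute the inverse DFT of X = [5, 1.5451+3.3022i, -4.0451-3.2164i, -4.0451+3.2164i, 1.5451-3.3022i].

x[n] = (1/5) Σ(k=0 to 4) X[k] · e^(2πikn/5)

Computing each x[n]:
x[0] = 0
x[1] = 2
x[2] = -2
x[3] = 2
x[4] = 3

x = [0, 2, -2, 2, 3]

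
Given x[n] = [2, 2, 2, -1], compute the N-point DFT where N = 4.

X[k] = Σ(n=0 to 3) x[n] · ω_4^(nk)
where ω_4 = e^(-2πi/4)

Computing each X[k]:
X[0] = 5
X[1] = -3i
X[2] = 3
X[3] = 3i

X = [5, -3i, 3, 3i]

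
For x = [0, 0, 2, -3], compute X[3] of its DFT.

X[3] = Σ(n=0 to 3) x[n] · ω_4^(3n) where ω_4 = e^(-2πi/4)
= (0)·ω_4^0 + (0)·ω_4^3 + (2)·ω_4^6 + (-3)·ω_4^9

X[3] = -2+3i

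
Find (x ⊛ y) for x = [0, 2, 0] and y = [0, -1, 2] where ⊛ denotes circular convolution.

(x ⊛ y)[n] = Σ(m=0 to 2) x[m] · y[(n-m) mod 3]

Computing each output sample:
(x ⊛ y)[0] = 4
(x ⊛ y)[1] = 0
(x ⊛ y)[2] = -2

x ⊛ y = [4, 0, -2]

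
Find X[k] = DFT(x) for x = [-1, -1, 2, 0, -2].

X[k] = Σ(n=0 to 4) x[n] · ω_5^(nk)
where ω_5 = e^(-2πi/5)

Computing each X[k]:
X[0] = -2
X[1] = -3.5451-2.1266i
X[2] = 2.0451+1.3143i
X[3] = 2.0451-1.3143i
X[4] = -3.5451+2.1266i

X = [-2, -3.5451-2.1266i, 2.0451+1.3143i, 2.0451-1.3143i, -3.5451+2.1266i]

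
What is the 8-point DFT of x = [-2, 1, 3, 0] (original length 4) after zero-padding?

Original 4-point DFT: [2, -5-1i, 0, -5+1i]
Zero-padded 8-point DFT provides frequency interpolation.

DFT_8([x, 0, ...]) = [2, -1.2929-3.7071i, -5-1i, -2.7071+2.2929i, 0, -2.7071-2.2929i, -5+1i, -1.2929+3.7071i]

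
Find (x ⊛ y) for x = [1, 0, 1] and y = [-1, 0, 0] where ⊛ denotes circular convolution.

(x ⊛ y)[n] = Σ(m=0 to 2) x[m] · y[(n-m) mod 3]

Computing each output sample:
(x ⊛ y)[0] = -1
(x ⊛ y)[1] = 0
(x ⊛ y)[2] = -1

x ⊛ y = [-1, 0, -1]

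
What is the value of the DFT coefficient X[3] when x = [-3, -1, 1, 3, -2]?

X[3] = Σ(n=0 to 4) x[n] · ω_5^(3n) where ω_5 = e^(-2πi/5)
= (-3)·ω_5^0 + (-1)·ω_5^3 + (1)·ω_5^6 + (3)·ω_5^9 + (-2)·ω_5^12

X[3] = 0.6631+2.4899i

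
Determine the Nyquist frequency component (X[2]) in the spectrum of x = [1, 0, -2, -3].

X[2] = Σ(n=0 to 3) x[n] · ω_4^(2n) where ω_4 = e^(-2πi/4)
= (1)·ω_4^0 + (0)·ω_4^2 + (-2)·ω_4^4 + (-3)·ω_4^6

X[2] = 2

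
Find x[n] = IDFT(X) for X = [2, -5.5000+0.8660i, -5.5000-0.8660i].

x[n] = (1/3) Σ(k=0 to 2) X[k] · e^(2πikn/3)

Computing each x[n]:
x[0] = -3
x[1] = 2
x[2] = 3

x = [-3, 2, 3]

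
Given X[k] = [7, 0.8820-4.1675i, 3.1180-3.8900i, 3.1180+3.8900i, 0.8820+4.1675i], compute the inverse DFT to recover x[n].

x[n] = (1/5) Σ(k=0 to 4) X[k] · e^(2πikn/5)

Computing each x[n]:
x[0] = 3
x[1] = 3
x[2] = 1
x[3] = 2
x[4] = -2

x = [3, 3, 1, 2, -2]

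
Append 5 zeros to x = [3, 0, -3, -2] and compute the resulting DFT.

Original 4-point DFT: [-2, 6-2i, 2, 6+2i]
Zero-padded 9-point DFT provides frequency interpolation.

DFT_9([x, 0, ...]) = [-2, 3.4791+4.6865i, 6.8191-0.7060i, 2.5000-2.5981i, 1.7019-0.1963i, 1.7019+0.1963i, 2.5000+2.5981i, 6.8191+0.7060i, 3.4791-4.6865i]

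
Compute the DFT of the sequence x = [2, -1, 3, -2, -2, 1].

X[k] = Σ(n=0 to 5) x[n] · ω_6^(nk)
where ω_6 = e^(-2πi/6)

Computing each X[k]:
X[0] = 1
X[1] = 3.5000-2.5981i
X[2] = -0.5000+6.0622i
X[3] = 5
X[4] = -0.5000-6.0622i
X[5] = 3.5000+2.5981i

X = [1, 3.5000-2.5981i, -0.5000+6.0622i, 5, -0.5000-6.0622i, 3.5000+2.5981i]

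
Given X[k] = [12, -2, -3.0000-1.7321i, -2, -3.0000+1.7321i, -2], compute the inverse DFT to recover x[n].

x[n] = (1/6) Σ(k=0 to 5) X[k] · e^(2πikn/6)

Computing each x[n]:
x[0] = 0
x[1] = 3
x[2] = 2
x[3] = 2
x[4] = 3
x[5] = 2

x = [0, 3, 2, 2, 3, 2]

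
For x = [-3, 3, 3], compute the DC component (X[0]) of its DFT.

X[0] = Σ(n=0 to 2) x[n] · ω_3^0 = Σ x[n]
= (-3) + (3) + (3)

X[0] = 3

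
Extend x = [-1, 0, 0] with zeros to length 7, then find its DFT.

Original 3-point DFT: [-1, -1, -1]
Zero-padded 7-point DFT provides frequency interpolation.

DFT_7([x, 0, ...]) = [-1, -1, -1, -1, -1, -1, -1]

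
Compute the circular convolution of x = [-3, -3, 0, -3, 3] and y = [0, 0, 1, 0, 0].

(x ⊛ y)[n] = Σ(m=0 to 4) x[m] · y[(n-m) mod 5]

Computing each output sample:
(x ⊛ y)[0] = -3
(x ⊛ y)[1] = 3
(x ⊛ y)[2] = -3
(x ⊛ y)[3] = -3
(x ⊛ y)[4] = 0

x ⊛ y = [-3, 3, -3, -3, 0]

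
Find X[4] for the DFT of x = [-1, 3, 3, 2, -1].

X[4] = Σ(n=0 to 4) x[n] · ω_5^(4n) where ω_5 = e^(-2πi/5)
= (-1)·ω_5^0 + (3)·ω_5^4 + (3)·ω_5^8 + (2)·ω_5^12 + (-1)·ω_5^16

X[4] = -4.4271+4.3920i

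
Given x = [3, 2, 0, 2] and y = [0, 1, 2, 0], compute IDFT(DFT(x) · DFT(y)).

(x ⊛ y)[n] = Σ(m=0 to 3) x[m] · y[(n-m) mod 4]

Computing each output sample:
(x ⊛ y)[0] = 2
(x ⊛ y)[1] = 7
(x ⊛ y)[2] = 8
(x ⊛ y)[3] = 4

x ⊛ y = [2, 7, 8, 4]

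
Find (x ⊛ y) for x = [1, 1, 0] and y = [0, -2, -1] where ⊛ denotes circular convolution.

(x ⊛ y)[n] = Σ(m=0 to 2) x[m] · y[(n-m) mod 3]

Computing each output sample:
(x ⊛ y)[0] = -1
(x ⊛ y)[1] = -2
(x ⊛ y)[2] = -3

x ⊛ y = [-1, -2, -3]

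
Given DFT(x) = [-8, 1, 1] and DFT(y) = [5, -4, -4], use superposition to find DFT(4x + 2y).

By linearity: DFT(4x + 2y) = 4·DFT(x) + 2·DFT(y)
= 4·[-8, 1, 1] + 2·[5, -4, -4]

Computing element-wise:
Z[0] = 4·(-8) + 2·(5) = -22
Z[1] = 4·(1) + 2·(-4) = -4
Z[2] = 4·(1) + 2·(-4) = -4

DFT(4x + 2y) = 4·X + 2·Y = [-22, -4, -4]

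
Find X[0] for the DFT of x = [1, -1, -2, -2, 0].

X[0] = Σ(n=0 to 4) x[n] · ω_5^0 = Σ x[n]
= (1) + (-1) + (-2) + (-2) + (0)

X[0] = -4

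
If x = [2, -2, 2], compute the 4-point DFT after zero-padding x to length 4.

Original 3-point DFT: [2, 2.0000+3.4641i, 2.0000-3.4641i]
Zero-padded 4-point DFT provides frequency interpolation.

DFT_4([x, 0, ...]) = [2, 2i, 6, -2i]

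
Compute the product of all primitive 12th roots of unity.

The primitive 12th roots of unity are ω_12^k for k coprime to 12: k ∈ {1, 5, 7, 11}
Their product equals the constant term of the cyclotomic polynomial Φ_12(x) up to sign.
For n ≥ 3, the product of all primitive nth roots of unity is 1. (For n=1 it is 1; for n=2 it is -1.)

1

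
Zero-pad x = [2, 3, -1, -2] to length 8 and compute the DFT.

Original 4-point DFT: [2, 3-5i, 0, 3+5i]
Zero-padded 8-point DFT provides frequency interpolation.

DFT_8([x, 0, ...]) = [2, 5.5355+0.2929i, 3-5i, -1.5355-1.7071i, 0, -1.5355+1.7071i, 3+5i, 5.5355-0.2929i]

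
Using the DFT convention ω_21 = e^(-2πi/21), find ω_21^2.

ω_21^2 = e^(-2πi·2/21)
= cos(-2π·2/21) + i·sin(-2π·2/21)
= cos(-4π/21) + i·sin(-4π/21)

ω_21^2 = cos(-4π/21) + i·sin(-4π/21) = 0.8262-0.5633i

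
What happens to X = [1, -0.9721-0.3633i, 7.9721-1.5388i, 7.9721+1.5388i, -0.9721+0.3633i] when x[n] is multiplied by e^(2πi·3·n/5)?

Modulation property: DFT(ω_5^(-3n)·x[n]) = X[(k-3) mod 5], so circularly shift X by 3 positions.

X[k-3] = [7.9721-1.5388i, 7.9721+1.5388i, -0.9721+0.3633i, 1, -0.9721-0.3633i]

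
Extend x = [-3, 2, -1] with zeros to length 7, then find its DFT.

Original 3-point DFT: [-2, -3.5000-2.5981i, -3.5000+2.5981i]
Zero-padded 7-point DFT provides frequency interpolation.

DFT_7([x, 0, ...]) = [-2, -1.5305-0.5887i, -2.5441-2.3837i, -5.4254-1.6496i, -5.4254+1.6496i, -2.5441+2.3837i, -1.5305+0.5887i]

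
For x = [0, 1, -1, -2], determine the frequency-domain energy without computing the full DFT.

Parseval: Σ|x[n]|² = (1/N)Σ|X[k]|², so Σ|X[k]|² = N·Σ|x[n]|² = 4·6.0000

Σ|X[k]|² = N·Σ|x[n]|² = 4·6.0000 = 24.0000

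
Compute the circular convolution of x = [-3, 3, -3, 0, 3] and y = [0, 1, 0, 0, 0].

(x ⊛ y)[n] = Σ(m=0 to 4) x[m] · y[(n-m) mod 5]

Computing each output sample:
(x ⊛ y)[0] = 3
(x ⊛ y)[1] = -3
(x ⊛ y)[2] = 3
(x ⊛ y)[3] = -3
(x ⊛ y)[4] = 0

x ⊛ y = [3, -3, 3, -3, 0]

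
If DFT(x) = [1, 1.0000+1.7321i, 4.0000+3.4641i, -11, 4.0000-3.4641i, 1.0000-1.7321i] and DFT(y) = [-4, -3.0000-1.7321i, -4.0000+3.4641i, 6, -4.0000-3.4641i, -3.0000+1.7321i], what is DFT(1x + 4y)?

By linearity: DFT(1x + 4y) = 1·DFT(x) + 4·DFT(y)
= 1·[1, 1.0000+1.7321i, 4.0000+3.4641i, -11, 4.0000-3.4641i, 1.0000-1.7321i] + 4·[-4, -3.0000-1.7321i, -4.0000+3.4641i, 6, -4.0000-3.4641i, -3.0000+1.7321i]

Computing element-wise:
Z[0] = 1·(1) + 4·(-4) = -15
Z[1] = 1·(1.0000+1.7321i) + 4·(-3.0000-1.7321i) = -11.0000-5.1963i
Z[2] = 1·(4.0000+3.4641i) + 4·(-4.0000+3.4641i) = -12.0000+17.3205i
Z[3] = 1·(-11) + 4·(6) = 13
Z[4] = 1·(4.0000-3.4641i) + 4·(-4.0000-3.4641i) = -12.0000-17.3205i
Z[5] = 1·(1.0000-1.7321i) + 4·(-3.0000+1.7321i) = -11.0000+5.1963i

DFT(1x + 4y) = 1·X + 4·Y = [-15, -11.0000-5.1963i, -12.0000+17.3205i, 13, -12.0000-17.3205i, -11.0000+5.1963i]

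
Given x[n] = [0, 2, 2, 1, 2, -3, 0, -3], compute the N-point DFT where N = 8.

X[k] = Σ(n=0 to 7) x[n] · ω_8^(nk)
where ω_8 = e^(-2πi/8)

Computing each X[k]:
X[0] = 1
X[1] = -1.2929-8.3640i
X[2] = -1i
X[3] = -2.7071-4.3640i
X[4] = 7
X[5] = -2.7071+4.3640i
X[6] = 1i
X[7] = -1.2929+8.3640i

X = [1, -1.2929-8.3640i, -1i, -2.7071-4.3640i, 7, -2.7071+4.3640i, 1i, -1.2929+8.3640i]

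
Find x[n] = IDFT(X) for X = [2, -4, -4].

x[n] = (1/3) Σ(k=0 to 2) X[k] · e^(2πikn/3)

Computing each x[n]:
x[0] = -2
x[1] = 2
x[2] = 2

x = [-2, 2, 2]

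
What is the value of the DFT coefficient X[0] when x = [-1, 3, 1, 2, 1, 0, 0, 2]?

X[0] = Σ(n=0 to 7) x[n] · ω_8^0 = Σ x[n]
= (-1) + (3) + (1) + (2) + (1) + (0) + (0) + (2)

X[0] = 8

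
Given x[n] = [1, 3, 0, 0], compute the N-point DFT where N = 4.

X[k] = Σ(n=0 to 3) x[n] · ω_4^(nk)
where ω_4 = e^(-2πi/4)

Computing each X[k]:
X[0] = 4
X[1] = 1-3i
X[2] = -2
X[3] = 1+3i

X = [4, 1-3i, -2, 1+3i]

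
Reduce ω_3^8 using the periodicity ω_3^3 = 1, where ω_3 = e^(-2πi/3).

Since ω_3^3 = 1, powers reduce modulo 3.
8 mod 3 = 2
So ω_3^8 = ω_3^2 = e^(-2πi·2/3)

ω_3^8 = ω_3^2 = -0.5000+0.8660i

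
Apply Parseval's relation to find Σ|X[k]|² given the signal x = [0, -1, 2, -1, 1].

Parseval: Σ|x[n]|² = (1/N)Σ|X[k]|², so Σ|X[k]|² = N·Σ|x[n]|² = 5·7.0000

Σ|X[k]|² = N·Σ|x[n]|² = 5·7.0000 = 35.0000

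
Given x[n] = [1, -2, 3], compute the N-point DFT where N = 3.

X[k] = Σ(n=0 to 2) x[n] · ω_3^(nk)
where ω_3 = e^(-2πi/3)

Computing each X[k]:
X[0] = 2
X[1] = 0.5000+4.3301i
X[2] = 0.5000-4.3301i

X = [2, 0.5000+4.3301i, 0.5000-4.3301i]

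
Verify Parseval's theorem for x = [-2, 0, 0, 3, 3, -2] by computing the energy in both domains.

Time domain:
Σ|x[n]|² = |-2|² + |0|² + |0|² + |3|² + |3|² + |-2|² = 26.0000

Frequency domain:
(1/6)Σ|X[k]|² = (1/6)(|2|² + |-7.5000+0.8660i|² + |0.5000-4.3301i|² + |0|² + |0.5000+4.3301i|² + |-7.5000-0.8660i|²) = (1/6)·156.0000 = 26.0000

Both sides agree, confirming Parseval's theorem.

Σ|x[n]|² = (1/N)Σ|X[k]|² = 26.0000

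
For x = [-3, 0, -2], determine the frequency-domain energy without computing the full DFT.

Parseval: Σ|x[n]|² = (1/N)Σ|X[k]|², so Σ|X[k]|² = N·Σ|x[n]|² = 3·13.0000

Σ|X[k]|² = N·Σ|x[n]|² = 3·13.0000 = 39.0000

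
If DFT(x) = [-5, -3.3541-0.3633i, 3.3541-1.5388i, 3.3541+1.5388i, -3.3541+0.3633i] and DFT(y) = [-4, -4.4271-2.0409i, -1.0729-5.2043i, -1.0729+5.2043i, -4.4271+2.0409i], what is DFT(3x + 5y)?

By linearity: DFT(3x + 5y) = 3·DFT(x) + 5·DFT(y)
= 3·[-5, -3.3541-0.3633i, 3.3541-1.5388i, 3.3541+1.5388i, -3.3541+0.3633i] + 5·[-4, -4.4271-2.0409i, -1.0729-5.2043i, -1.0729+5.2043i, -4.4271+2.0409i]

Computing element-wise:
Z[0] = 3·(-5) + 5·(-4) = -35
Z[1] = 3·(-3.3541-0.3633i) + 5·(-4.4271-2.0409i) = -32.1978-11.2944i
Z[2] = 3·(3.3541-1.5388i) + 5·(-1.0729-5.2043i) = 4.6978-30.6379i
Z[3] = 3·(3.3541+1.5388i) + 5·(-1.0729+5.2043i) = 4.6978+30.6379i
Z[4] = 3·(-3.3541+0.3633i) + 5·(-4.4271+2.0409i) = -32.1978+11.2944i

DFT(3x + 5y) = 3·X + 5·Y = [-35, -32.1978-11.2944i, 4.6978-30.6379i, 4.6978+30.6379i, -32.1978+11.2944i]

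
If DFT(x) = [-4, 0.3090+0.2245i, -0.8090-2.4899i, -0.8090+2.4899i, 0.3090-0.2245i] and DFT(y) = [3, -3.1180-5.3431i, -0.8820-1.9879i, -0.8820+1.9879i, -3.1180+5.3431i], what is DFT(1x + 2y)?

By linearity: DFT(1x + 2y) = 1·DFT(x) + 2·DFT(y)
= 1·[-4, 0.3090+0.2245i, -0.8090-2.4899i, -0.8090+2.4899i, 0.3090-0.2245i] + 2·[3, -3.1180-5.3431i, -0.8820-1.9879i, -0.8820+1.9879i, -3.1180+5.3431i]

Computing element-wise:
Z[0] = 1·(-4) + 2·(3) = 2
Z[1] = 1·(0.3090+0.2245i) + 2·(-3.1180-5.3431i) = -5.9270-10.4617i
Z[2] = 1·(-0.8090-2.4899i) + 2·(-0.8820-1.9879i) = -2.5730-6.4657i
Z[3] = 1·(-0.8090+2.4899i) + 2·(-0.8820+1.9879i) = -2.5730+6.4657i
Z[4] = 1·(0.3090-0.2245i) + 2·(-3.1180+5.3431i) = -5.9270+10.4617i

DFT(1x + 2y) = 1·X + 2·Y = [2, -5.9270-10.4617i, -2.5730-6.4657i, -2.5730+6.4657i, -5.9270+10.4617i]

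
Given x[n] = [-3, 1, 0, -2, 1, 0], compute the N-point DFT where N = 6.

X[k] = Σ(n=0 to 5) x[n] · ω_6^(nk)
where ω_6 = e^(-2πi/6)

Computing each X[k]:
X[0] = -3
X[1] = -1
X[2] = -6.0000-1.7321i
X[3] = -1
X[4] = -6.0000+1.7321i
X[5] = -1

X = [-3, -1, -6.0000-1.7321i, -1, -6.0000+1.7321i, -1]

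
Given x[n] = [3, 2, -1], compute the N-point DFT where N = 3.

X[k] = Σ(n=0 to 2) x[n] · ω_3^(nk)
where ω_3 = e^(-2πi/3)

Computing each X[k]:
X[0] = 4
X[1] = 2.5000-2.5981i
X[2] = 2.5000+2.5981i

X = [4, 2.5000-2.5981i, 2.5000+2.5981i]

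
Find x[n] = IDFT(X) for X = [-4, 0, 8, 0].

x[n] = (1/4) Σ(k=0 to 3) X[k] · e^(2πikn/4)

Computing each x[n]:
x[0] = 1
x[1] = -3
x[2] = 1
x[3] = -3

x = [1, -3, 1, -3]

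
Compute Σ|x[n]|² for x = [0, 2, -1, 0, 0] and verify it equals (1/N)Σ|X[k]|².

Time domain:
Σ|x[n]|² = |0|² + |2|² + |-1|² + |0|² + |0|² = 5.0000

Frequency domain:
(1/5)Σ|X[k]|² = (1/5)(|1|² + |1.4271-1.3143i|² + |-1.9271-2.1266i|² + |-1.9271+2.1266i|² + |1.4271+1.3143i|²) = (1/5)·25.0000 = 5.0000

Both sides agree, confirming Parseval's theorem.

Σ|x[n]|² = (1/N)Σ|X[k]|² = 5.0000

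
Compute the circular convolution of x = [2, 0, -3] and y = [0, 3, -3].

(x ⊛ y)[n] = Σ(m=0 to 2) x[m] · y[(n-m) mod 3]

Computing each output sample:
(x ⊛ y)[0] = -9
(x ⊛ y)[1] = 15
(x ⊛ y)[2] = -6

x ⊛ y = [-9, 15, -6]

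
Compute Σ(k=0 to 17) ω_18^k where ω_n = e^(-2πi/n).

Sum of all nth roots of unity equals 0 for n > 1 (geometric series with r ≠ 1).

0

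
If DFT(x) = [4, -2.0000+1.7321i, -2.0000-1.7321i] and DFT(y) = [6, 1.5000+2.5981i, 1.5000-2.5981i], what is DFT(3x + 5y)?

By linearity: DFT(3x + 5y) = 3·DFT(x) + 5·DFT(y)
= 3·[4, -2.0000+1.7321i, -2.0000-1.7321i] + 5·[6, 1.5000+2.5981i, 1.5000-2.5981i]

Computing element-wise:
Z[0] = 3·(4) + 5·(6) = 42
Z[1] = 3·(-2.0000+1.7321i) + 5·(1.5000+2.5981i) = 1.5000+18.1868i
Z[2] = 3·(-2.0000-1.7321i) + 5·(1.5000-2.5981i) = 1.5000-18.1868i

DFT(3x + 5y) = 3·X + 5·Y = [42, 1.5000+18.1868i, 1.5000-18.1868i]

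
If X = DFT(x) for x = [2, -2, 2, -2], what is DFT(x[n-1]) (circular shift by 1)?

Time shift by 1: X_shifted[k] = ω_4^(1k) · X[k]
Shifted x = [-2, 2, -2, 2]

DFT(x[n-1]) = [0, 0, -8, 0]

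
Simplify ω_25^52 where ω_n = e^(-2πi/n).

Since ω_25^25 = 1, powers reduce modulo 25.
52 mod 25 = 2
So ω_25^52 = ω_25^2 = e^(-2πi·2/25)

ω_25^52 = ω_25^2 = 0.8763-0.4818i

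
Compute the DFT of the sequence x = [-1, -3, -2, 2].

X[k] = Σ(n=0 to 3) x[n] · ω_4^(nk)
where ω_4 = e^(-2πi/4)

Computing each X[k]:
X[0] = -4
X[1] = 1+5i
X[2] = -2
X[3] = 1-5i

X = [-4, 1+5i, -2, 1-5i]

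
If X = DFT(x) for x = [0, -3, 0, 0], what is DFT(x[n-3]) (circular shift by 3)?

Time shift by 3: X_shifted[k] = ω_4^(3k) · X[k]
Shifted x = [-3, 0, 0, 0]

DFT(x[n-3]) = [-3, -3, -3, -3]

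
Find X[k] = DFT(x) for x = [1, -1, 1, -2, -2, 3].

X[k] = Σ(n=0 to 5) x[n] · ω_6^(nk)
where ω_6 = e^(-2πi/6)

Computing each X[k]:
X[0] = 0
X[1] = 4.5000+0.8660i
X[2] = -1.5000+6.0622i
X[3] = 0
X[4] = -1.5000-6.0622i
X[5] = 4.5000-0.8660i

X = [0, 4.5000+0.8660i, -1.5000+6.0622i, 0, -1.5000-6.0622i, 4.5000-0.8660i]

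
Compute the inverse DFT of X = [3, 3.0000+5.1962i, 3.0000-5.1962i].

x[n] = (1/3) Σ(k=0 to 2) X[k] · e^(2πikn/3)

Computing each x[n]:
x[0] = 3
x[1] = -3
x[2] = 3

x = [3, -3, 3]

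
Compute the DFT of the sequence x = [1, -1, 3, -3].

X[k] = Σ(n=0 to 3) x[n] · ω_4^(nk)
where ω_4 = e^(-2πi/4)

Computing each X[k]:
X[0] = 0
X[1] = -2-2i
X[2] = 8
X[3] = -2+2i

X = [0, -2-2i, 8, -2+2i]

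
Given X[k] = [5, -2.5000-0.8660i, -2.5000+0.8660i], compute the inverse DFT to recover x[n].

x[n] = (1/3) Σ(k=0 to 2) X[k] · e^(2πikn/3)

Computing each x[n]:
x[0] = 0
x[1] = 3
x[2] = 2

x = [0, 3, 2]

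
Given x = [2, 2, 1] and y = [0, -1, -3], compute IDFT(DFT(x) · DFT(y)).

(x ⊛ y)[n] = Σ(m=0 to 2) x[m] · y[(n-m) mod 3]

Computing each output sample:
(x ⊛ y)[0] = -7
(x ⊛ y)[1] = -5
(x ⊛ y)[2] = -8

x ⊛ y = [-7, -5, -8]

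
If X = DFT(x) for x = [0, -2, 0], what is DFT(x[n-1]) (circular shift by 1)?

Time shift by 1: X_shifted[k] = ω_3^(1k) · X[k]
Shifted x = [0, 0, -2]

DFT(x[n-1]) = [-2, 1.0000-1.7321i, 1.0000+1.7321i]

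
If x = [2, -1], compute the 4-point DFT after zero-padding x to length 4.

Original 2-point DFT: [1, 3]
Zero-padded 4-point DFT provides frequency interpolation.

DFT_4([x, 0, ...]) = [1, 2+1i, 3, 2-1i]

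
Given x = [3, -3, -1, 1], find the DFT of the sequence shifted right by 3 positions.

Time shift by 3: X_shifted[k] = ω_4^(3k) · X[k]
Shifted x = [-3, -1, 1, 3]

DFT(x[n-3]) = [0, -4+4i, -4, -4-4i]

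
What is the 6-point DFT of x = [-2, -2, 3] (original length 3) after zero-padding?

Original 3-point DFT: [-1, -2.5000+4.3301i, -2.5000-4.3301i]
Zero-padded 6-point DFT provides frequency interpolation.

DFT_6([x, 0, ...]) = [-1, -4.5000-0.8660i, -2.5000+4.3301i, 3, -2.5000-4.3301i, -4.5000+0.8660i]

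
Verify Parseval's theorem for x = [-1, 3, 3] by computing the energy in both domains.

Time domain:
Σ|x[n]|² = |-1|² + |3|² + |3|² = 19.0000

Frequency domain:
(1/3)Σ|X[k]|² = (1/3)(|5|² + |-4|² + |-4|²) = (1/3)·57.0000 = 19.0000

Both sides agree, confirming Parseval's theorem.

Σ|x[n]|² = (1/N)Σ|X[k]|² = 19.0000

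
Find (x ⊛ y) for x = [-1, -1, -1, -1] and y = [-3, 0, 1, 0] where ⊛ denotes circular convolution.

(x ⊛ y)[n] = Σ(m=0 to 3) x[m] · y[(n-m) mod 4]

Computing each output sample:
(x ⊛ y)[0] = 2
(x ⊛ y)[1] = 2
(x ⊛ y)[2] = 2
(x ⊛ y)[3] = 2

x ⊛ y = [2, 2, 2, 2]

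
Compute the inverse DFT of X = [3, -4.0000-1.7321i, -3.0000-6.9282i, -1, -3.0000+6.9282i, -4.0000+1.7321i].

x[n] = (1/6) Σ(k=0 to 5) X[k] · e^(2πikn/6)

Computing each x[n]:
x[0] = -2
x[1] = 3
x[2] = 0
x[3] = 1
x[4] = 3
x[5] = -2

x = [-2, 3, 0, 1, 3, -2]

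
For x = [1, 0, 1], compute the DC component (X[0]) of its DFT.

X[0] = Σ(n=0 to 2) x[n] · ω_3^0 = Σ x[n]
= (1) + (0) + (1)

X[0] = 2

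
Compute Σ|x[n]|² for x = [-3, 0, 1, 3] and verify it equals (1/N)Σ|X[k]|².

Time domain:
Σ|x[n]|² = |-3|² + |0|² + |1|² + |3|² = 19.0000

Frequency domain:
(1/4)Σ|X[k]|² = (1/4)(|1|² + |-4+3i|² + |-5|² + |-4-3i|²) = (1/4)·76.0000 = 19.0000

Both sides agree, confirming Parseval's theorem.

Σ|x[n]|² = (1/N)Σ|X[k]|² = 19.0000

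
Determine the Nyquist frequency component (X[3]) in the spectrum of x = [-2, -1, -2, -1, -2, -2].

X[3] = Σ(n=0 to 5) x[n] · ω_6^(3n) where ω_6 = e^(-2πi/6)
= (-2)·ω_6^0 + (-1)·ω_6^3 + (-2)·ω_6^6 + (-1)·ω_6^9 + (-2)·ω_6^12 + (-2)·ω_6^15

X[3] = -2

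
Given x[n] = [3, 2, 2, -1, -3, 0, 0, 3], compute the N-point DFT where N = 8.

X[k] = Σ(n=0 to 7) x[n] · ω_8^(nk)
where ω_8 = e^(-2πi/8)

Computing each X[k]:
X[0] = 6
X[1] = 10.2426-0.5858i
X[2] = -2
X[3] = 1.7574+3.4142i
X[4] = -2
X[5] = 1.7574-3.4142i
X[6] = -2
X[7] = 10.2426+0.5858i

X = [6, 10.2426-0.5858i, -2, 1.7574+3.4142i, -2, 1.7574-3.4142i, -2, 10.2426+0.5858i]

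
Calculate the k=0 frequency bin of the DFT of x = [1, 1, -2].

X[0] = Σ(n=0 to 2) x[n] · ω_3^0 = Σ x[n]
= (1) + (1) + (-2)

X[0] = 0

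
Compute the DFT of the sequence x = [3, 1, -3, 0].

X[k] = Σ(n=0 to 3) x[n] · ω_4^(nk)
where ω_4 = e^(-2πi/4)

Computing each X[k]:
X[0] = 1
X[1] = 6-1i
X[2] = -1
X[3] = 6+1i

X = [1, 6-1i, -1, 6+1i]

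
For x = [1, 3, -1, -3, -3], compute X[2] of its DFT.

X[2] = Σ(n=0 to 4) x[n] · ω_5^(2n) where ω_5 = e^(-2πi/5)
= (1)·ω_5^0 + (3)·ω_5^2 + (-1)·ω_5^4 + (-3)·ω_5^6 + (-3)·ω_5^8

X[2] = -0.2361-1.6246i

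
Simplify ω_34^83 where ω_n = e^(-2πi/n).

Since ω_34^34 = 1, powers reduce modulo 34.
83 mod 34 = 15
So ω_34^83 = ω_34^15 = e^(-2πi·15/34)

ω_34^83 = ω_34^15 = -0.9325-0.3612i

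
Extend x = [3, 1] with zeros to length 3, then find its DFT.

Original 2-point DFT: [4, 2]
Zero-padded 3-point DFT provides frequency interpolation.

DFT_3([x, 0, ...]) = [4, 2.5000-0.8660i, 2.5000+0.8660i]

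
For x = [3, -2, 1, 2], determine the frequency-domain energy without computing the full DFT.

Parseval: Σ|x[n]|² = (1/N)Σ|X[k]|², so Σ|X[k]|² = N·Σ|x[n]|² = 4·18.0000

Σ|X[k]|² = N·Σ|x[n]|² = 4·18.0000 = 72.0000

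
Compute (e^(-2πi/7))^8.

Since ω_7^7 = 1, powers reduce modulo 7.
8 mod 7 = 1
So ω_7^8 = ω_7^1 = e^(-2πi·1/7)

ω_7^8 = ω_7^1 = 0.6235-0.7818i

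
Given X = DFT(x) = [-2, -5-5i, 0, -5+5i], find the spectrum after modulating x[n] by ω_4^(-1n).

Modulation property: DFT(ω_4^(-1n)·x[n]) = X[(k-1) mod 4], so circularly shift X by 1 positions.

X[k-1] = [-5+5i, -2, -5-5i, 0]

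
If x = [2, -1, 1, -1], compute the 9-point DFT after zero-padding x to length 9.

Original 4-point DFT: [1, 1, 5, 1]
Zero-padded 9-point DFT provides frequency interpolation.

DFT_9([x, 0, ...]) = [1, 1.9076+0.5240i, 1.3867-0.2232i, 1.0000+1.7321i, 4.2057+1.8508i, 4.2057-1.8508i, 1.0000-1.7321i, 1.3867+0.2232i, 1.9076-0.5240i]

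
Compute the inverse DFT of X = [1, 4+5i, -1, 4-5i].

x[n] = (1/4) Σ(k=0 to 3) X[k] · e^(2πikn/4)

Computing each x[n]:
x[0] = 2
x[1] = -2
x[2] = -2
x[3] = 3

x = [2, -2, -2, 3]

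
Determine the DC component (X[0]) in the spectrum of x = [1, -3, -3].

X[0] = Σ(n=0 to 2) x[n] · ω_3^0 = Σ x[n]
= (1) + (-3) + (-3)

X[0] = -5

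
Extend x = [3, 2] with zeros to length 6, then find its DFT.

Original 2-point DFT: [5, 1]
Zero-padded 6-point DFT provides frequency interpolation.

DFT_6([x, 0, ...]) = [5, 4.0000-1.7321i, 2.0000-1.7321i, 1, 2.0000+1.7321i, 4.0000+1.7321i]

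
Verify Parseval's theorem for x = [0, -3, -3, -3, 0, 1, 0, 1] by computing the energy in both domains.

Time domain:
Σ|x[n]|² = |0|² + |-3|² + |-3|² + |-3|² + |0|² + |1|² + |0|² + |1|² = 29.0000

Frequency domain:
(1/8)Σ|X[k]|² = (1/8)(|-7|² + |8.6569i|² + |3|² + |2.6569i|² + |1|² + |-2.6569i|² + |3|² + |-8.6569i|²) = (1/8)·232.0000 = 29.0000

Both sides agree, confirming Parseval's theorem.

Σ|x[n]|² = (1/N)Σ|X[k]|² = 29.0000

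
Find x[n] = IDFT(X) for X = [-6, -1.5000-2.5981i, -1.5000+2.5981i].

x[n] = (1/3) Σ(k=0 to 2) X[k] · e^(2πikn/3)

Computing each x[n]:
x[0] = -3
x[1] = 0
x[2] = -3

x = [-3, 0, -3]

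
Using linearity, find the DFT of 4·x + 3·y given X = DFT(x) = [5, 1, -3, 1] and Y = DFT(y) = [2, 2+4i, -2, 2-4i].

By linearity: DFT(4x + 3y) = 4·DFT(x) + 3·DFT(y)
= 4·[5, 1, -3, 1] + 3·[2, 2+4i, -2, 2-4i]

Computing element-wise:
Z[0] = 4·(5) + 3·(2) = 26
Z[1] = 4·(1) + 3·(2+4i) = 10+12i
Z[2] = 4·(-3) + 3·(-2) = -18
Z[3] = 4·(1) + 3·(2-4i) = 10-12i

DFT(4x + 3y) = 4·X + 3·Y = [26, 10+12i, -18, 10-12i]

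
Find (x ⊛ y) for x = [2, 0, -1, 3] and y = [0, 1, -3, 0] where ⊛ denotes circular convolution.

(x ⊛ y)[n] = Σ(m=0 to 3) x[m] · y[(n-m) mod 4]

Computing each output sample:
(x ⊛ y)[0] = 6
(x ⊛ y)[1] = -7
(x ⊛ y)[2] = -6
(x ⊛ y)[3] = -1

x ⊛ y = [6, -7, -6, -1]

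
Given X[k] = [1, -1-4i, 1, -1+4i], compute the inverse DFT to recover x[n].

x[n] = (1/4) Σ(k=0 to 3) X[k] · e^(2πikn/4)

Computing each x[n]:
x[0] = 0
x[1] = 2
x[2] = 1
x[3] = -2

x = [0, 2, 1, -2]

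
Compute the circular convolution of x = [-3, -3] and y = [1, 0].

(x ⊛ y)[n] = Σ(m=0 to 1) x[m] · y[(n-m) mod 2]

Computing each output sample:
(x ⊛ y)[0] = -3
(x ⊛ y)[1] = -3

x ⊛ y = [-3, -3]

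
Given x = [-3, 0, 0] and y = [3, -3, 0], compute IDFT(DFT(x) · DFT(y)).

(x ⊛ y)[n] = Σ(m=0 to 2) x[m] · y[(n-m) mod 3]

Computing each output sample:
(x ⊛ y)[0] = -9
(x ⊛ y)[1] = 9
(x ⊛ y)[2] = 0

x ⊛ y = [-9, 9, 0]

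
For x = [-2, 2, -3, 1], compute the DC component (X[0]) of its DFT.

X[0] = Σ(n=0 to 3) x[n] · ω_4^0 = Σ x[n]
= (-2) + (2) + (-3) + (1)

X[0] = -2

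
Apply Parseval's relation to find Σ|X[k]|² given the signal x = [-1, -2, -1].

Parseval: Σ|x[n]|² = (1/N)Σ|X[k]|², so Σ|X[k]|² = N·Σ|x[n]|² = 3·6.0000

Σ|X[k]|² = N·Σ|x[n]|² = 3·6.0000 = 18.0000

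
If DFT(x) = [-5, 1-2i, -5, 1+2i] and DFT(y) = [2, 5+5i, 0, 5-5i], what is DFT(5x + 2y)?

By linearity: DFT(5x + 2y) = 5·DFT(x) + 2·DFT(y)
= 5·[-5, 1-2i, -5, 1+2i] + 2·[2, 5+5i, 0, 5-5i]

Computing element-wise:
Z[0] = 5·(-5) + 2·(2) = -21
Z[1] = 5·(1-2i) + 2·(5+5i) = 15
Z[2] = 5·(-5) + 2·(0) = -25
Z[3] = 5·(1+2i) + 2·(5-5i) = 15

DFT(5x + 2y) = 5·X + 2·Y = [-21, 15, -25, 15]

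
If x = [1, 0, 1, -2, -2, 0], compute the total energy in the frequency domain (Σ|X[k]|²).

Parseval: Σ|x[n]|² = (1/N)Σ|X[k]|², so Σ|X[k]|² = N·Σ|x[n]|² = 6·10.0000

Σ|X[k]|² = N·Σ|x[n]|² = 6·10.0000 = 60.0000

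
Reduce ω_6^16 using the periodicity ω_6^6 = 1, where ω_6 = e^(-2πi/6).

Since ω_6^6 = 1, powers reduce modulo 6.
16 mod 6 = 4
So ω_6^16 = ω_6^4 = e^(-2πi·4/6)

ω_6^16 = ω_6^4 = -0.5000+0.8660i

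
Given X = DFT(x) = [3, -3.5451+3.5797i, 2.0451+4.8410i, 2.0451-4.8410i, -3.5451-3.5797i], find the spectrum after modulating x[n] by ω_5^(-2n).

Modulation property: DFT(ω_5^(-2n)·x[n]) = X[(k-2) mod 5], so circularly shift X by 2 positions.

X[k-2] = [2.0451-4.8410i, -3.5451-3.5797i, 3, -3.5451+3.5797i, 2.0451+4.8410i]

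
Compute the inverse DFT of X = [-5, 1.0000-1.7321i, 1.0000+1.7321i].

x[n] = (1/3) Σ(k=0 to 2) X[k] · e^(2πikn/3)

Computing each x[n]:
x[0] = -1
x[1] = -1
x[2] = -3

x = [-1, -1, -3]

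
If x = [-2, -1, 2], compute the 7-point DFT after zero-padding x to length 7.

Original 3-point DFT: [-1, -2.5000+2.5981i, -2.5000-2.5981i]
Zero-padded 7-point DFT provides frequency interpolation.

DFT_7([x, 0, ...]) = [-1, -3.0685-1.1680i, -3.5794+1.8427i, 0.1479+1.9975i, 0.1479-1.9975i, -3.5794-1.8427i, -3.0685+1.1680i]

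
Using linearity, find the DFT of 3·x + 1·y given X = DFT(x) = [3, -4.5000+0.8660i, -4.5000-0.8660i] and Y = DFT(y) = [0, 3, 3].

By linearity: DFT(3x + 1y) = 3·DFT(x) + 1·DFT(y)
= 3·[3, -4.5000+0.8660i, -4.5000-0.8660i] + 1·[0, 3, 3]

Computing element-wise:
Z[0] = 3·(3) + 1·(0) = 9
Z[1] = 3·(-4.5000+0.8660i) + 1·(3) = -10.5000+2.5980i
Z[2] = 3·(-4.5000-0.8660i) + 1·(3) = -10.5000-2.5980i

DFT(3x + 1y) = 3·X + 1·Y = [9, -10.5000+2.5980i, -10.5000-2.5980i]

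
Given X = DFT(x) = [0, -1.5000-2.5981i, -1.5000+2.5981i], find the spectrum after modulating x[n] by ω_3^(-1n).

Modulation property: DFT(ω_3^(-1n)·x[n]) = X[(k-1) mod 3], so circularly shift X by 1 positions.

X[k-1] = [-1.5000+2.5981i, 0, -1.5000-2.5981i]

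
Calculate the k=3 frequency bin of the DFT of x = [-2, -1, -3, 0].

X[3] = Σ(n=0 to 3) x[n] · ω_4^(3n) where ω_4 = e^(-2πi/4)
= (-2)·ω_4^0 + (-1)·ω_4^3 + (-3)·ω_4^6 + (0)·ω_4^9

X[3] = 1-1i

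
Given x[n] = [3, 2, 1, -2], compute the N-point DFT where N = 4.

X[k] = Σ(n=0 to 3) x[n] · ω_4^(nk)
where ω_4 = e^(-2πi/4)

Computing each X[k]:
X[0] = 4
X[1] = 2-4i
X[2] = 4
X[3] = 2+4i

X = [4, 2-4i, 4, 2+4i]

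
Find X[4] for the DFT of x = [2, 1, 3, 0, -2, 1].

X[4] = Σ(n=0 to 5) x[n] · ω_6^(4n) where ω_6 = e^(-2πi/6)
= (2)·ω_6^0 + (1)·ω_6^4 + (3)·ω_6^8 + (0)·ω_6^12 + (-2)·ω_6^16 + (1)·ω_6^20

X[4] = 0.5000-4.3301i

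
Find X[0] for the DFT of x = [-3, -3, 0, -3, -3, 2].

X[0] = Σ(n=0 to 5) x[n] · ω_6^0 = Σ x[n]
= (-3) + (-3) + (0) + (-3) + (-3) + (2)

X[0] = -10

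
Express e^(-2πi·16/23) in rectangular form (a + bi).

ω_23^16 = e^(-2πi·16/23)
= cos(-2π·16/23) + i·sin(-2π·16/23)
= cos(-32π/23) + i·sin(-32π/23)

ω_23^16 = cos(-32π/23) + i·sin(-32π/23) = -0.3349+0.9423i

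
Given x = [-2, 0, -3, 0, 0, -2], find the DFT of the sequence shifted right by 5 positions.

Time shift by 5: X_shifted[k] = ω_6^(5k) · X[k]
Shifted x = [0, -3, 0, 0, -2, -2]

DFT(x[n-5]) = [-7, -1.5000-0.8660i, 3.5000+2.5981i, 3, 3.5000-2.5981i, -1.5000+0.8660i]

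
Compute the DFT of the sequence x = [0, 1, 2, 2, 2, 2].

X[k] = Σ(n=0 to 5) x[n] · ω_6^(nk)
where ω_6 = e^(-2πi/6)

Computing each X[k]:
X[0] = 9
X[1] = -2.5000+0.8660i
X[2] = -1.5000+0.8660i
X[3] = -1
X[4] = -1.5000-0.8660i
X[5] = -2.5000-0.8660i

X = [9, -2.5000+0.8660i, -1.5000+0.8660i, -1, -1.5000-0.8660i, -2.5000-0.8660i]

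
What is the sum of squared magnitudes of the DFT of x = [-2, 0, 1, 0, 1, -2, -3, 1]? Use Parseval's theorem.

Parseval: Σ|x[n]|² = (1/N)Σ|X[k]|², so Σ|X[k]|² = N·Σ|x[n]|² = 8·20.0000

Σ|X[k]|² = N·Σ|x[n]|² = 8·20.0000 = 160.0000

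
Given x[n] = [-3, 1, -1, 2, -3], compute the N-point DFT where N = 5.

X[k] = Σ(n=0 to 4) x[n] · ω_5^(nk)
where ω_5 = e^(-2πi/5)

Computing each X[k]:
X[0] = -4
X[1] = -4.4271-2.0409i
X[2] = -1.0729-5.2043i
X[3] = -1.0729+5.2043i
X[4] = -4.4271+2.0409i

X = [-4, -4.4271-2.0409i, -1.0729-5.2043i, -1.0729+5.2043i, -4.4271+2.0409i]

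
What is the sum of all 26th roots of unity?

Sum of all nth roots of unity equals 0 for n > 1 (geometric series with r ≠ 1).

0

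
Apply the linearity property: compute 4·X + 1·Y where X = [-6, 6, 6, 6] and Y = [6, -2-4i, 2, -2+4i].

By linearity: DFT(4x + 1y) = 4·DFT(x) + 1·DFT(y)
= 4·[-6, 6, 6, 6] + 1·[6, -2-4i, 2, -2+4i]

Computing element-wise:
Z[0] = 4·(-6) + 1·(6) = -18
Z[1] = 4·(6) + 1·(-2-4i) = 22-4i
Z[2] = 4·(6) + 1·(2) = 26
Z[3] = 4·(6) + 1·(-2+4i) = 22+4i

DFT(4x + 1y) = 4·X + 1·Y = [-18, 22-4i, 26, 22+4i]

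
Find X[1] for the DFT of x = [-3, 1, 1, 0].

X[1] = Σ(n=0 to 3) x[n] · ω_4^(1n) where ω_4 = e^(-2πi/4)
= (-3)·ω_4^0 + (1)·ω_4^1 + (1)·ω_4^2 + (0)·ω_4^3

X[1] = -4-1i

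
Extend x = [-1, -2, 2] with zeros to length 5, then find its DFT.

Original 3-point DFT: [-1, -1.0000+3.4641i, -1.0000-3.4641i]
Zero-padded 5-point DFT provides frequency interpolation.

DFT_5([x, 0, ...]) = [-1, -3.2361+0.7265i, 1.2361+3.0777i, 1.2361-3.0777i, -3.2361-0.7265i]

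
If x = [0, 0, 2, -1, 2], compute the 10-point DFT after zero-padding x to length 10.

Original 5-point DFT: [3, -0.1910+0.1388i, -1.3090+4.0287i, -1.3090-4.0287i, -0.1910-0.1388i]
Zero-padded 10-point DFT provides frequency interpolation.

DFT_10([x, 0, ...]) = [3, -0.6910-2.1266i, -0.1910+0.1388i, -1.8090-1.3143i, -1.3090+4.0287i, 5, -1.3090-4.0287i, -1.8090+1.3143i, -0.1910-0.1388i, -0.6910+2.1266i]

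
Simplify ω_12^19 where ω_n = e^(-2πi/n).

Since ω_12^12 = 1, powers reduce modulo 12.
19 mod 12 = 7
So ω_12^19 = ω_12^7 = e^(-2πi·7/12)

ω_12^19 = ω_12^7 = -0.8660+0.5000i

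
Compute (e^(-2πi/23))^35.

Since ω_23^23 = 1, powers reduce modulo 23.
35 mod 23 = 12
So ω_23^35 = ω_23^12 = e^(-2πi·12/23)

ω_23^35 = ω_23^12 = -0.9907+0.1362i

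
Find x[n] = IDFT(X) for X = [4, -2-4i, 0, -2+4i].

x[n] = (1/4) Σ(k=0 to 3) X[k] · e^(2πikn/4)

Computing each x[n]:
x[0] = 0
x[1] = 3
x[2] = 2
x[3] = -1

x = [0, 3, 2, -1]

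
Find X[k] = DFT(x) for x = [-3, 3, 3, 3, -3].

X[k] = Σ(n=0 to 4) x[n] · ω_5^(nk)
where ω_5 = e^(-2πi/5)

Computing each X[k]:
X[0] = 3
X[1] = -7.8541-5.7063i
X[2] = -1.1459-3.5267i
X[3] = -1.1459+3.5267i
X[4] = -7.8541+5.7063i

X = [3, -7.8541-5.7063i, -1.1459-3.5267i, -1.1459+3.5267i, -7.8541+5.7063i]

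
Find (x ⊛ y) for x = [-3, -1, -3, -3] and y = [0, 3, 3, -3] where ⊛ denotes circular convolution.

(x ⊛ y)[n] = Σ(m=0 to 3) x[m] · y[(n-m) mod 4]

Computing each output sample:
(x ⊛ y)[0] = -15
(x ⊛ y)[1] = -9
(x ⊛ y)[2] = -3
(x ⊛ y)[3] = -3

x ⊛ y = [-15, -9, -3, -3]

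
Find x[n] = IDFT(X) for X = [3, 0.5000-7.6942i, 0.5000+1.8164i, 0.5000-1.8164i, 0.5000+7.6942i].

x[n] = (1/5) Σ(k=0 to 4) X[k] · e^(2πikn/5)

Computing each x[n]:
x[0] = 1
x[1] = 3
x[2] = 3
x[3] = -2
x[4] = -2

x = [1, 3, 3, -2, -2]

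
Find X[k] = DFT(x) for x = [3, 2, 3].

X[k] = Σ(n=0 to 2) x[n] · ω_3^(nk)
where ω_3 = e^(-2πi/3)

Computing each X[k]:
X[0] = 8
X[1] = 0.5000+0.8660i
X[2] = 0.5000-0.8660i

X = [8, 0.5000+0.8660i, 0.5000-0.8660i]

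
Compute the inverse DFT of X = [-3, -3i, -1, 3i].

x[n] = (1/4) Σ(k=0 to 3) X[k] · e^(2πikn/4)

Computing each x[n]:
x[0] = -1
x[1] = 1
x[2] = -1
x[3] = -2

x = [-1, 1, -1, -2]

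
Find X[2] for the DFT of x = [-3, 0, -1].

X[2] = Σ(n=0 to 2) x[n] · ω_3^(2n) where ω_3 = e^(-2πi/3)
= (-3)·ω_3^0 + (0)·ω_3^2 + (-1)·ω_3^4

X[2] = -2.5000+0.8660i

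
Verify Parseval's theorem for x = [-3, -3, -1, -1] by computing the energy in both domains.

Time domain:
Σ|x[n]|² = |-3|² + |-3|² + |-1|² + |-1|² = 20.0000

Frequency domain:
(1/4)Σ|X[k]|² = (1/4)(|-8|² + |-2+2i|² + |0|² + |-2-2i|²) = (1/4)·80.0000 = 20.0000

Both sides agree, confirming Parseval's theorem.

Σ|x[n]|² = (1/N)Σ|X[k]|² = 20.0000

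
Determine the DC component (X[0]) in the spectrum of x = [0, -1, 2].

X[0] = Σ(n=0 to 2) x[n] · ω_3^0 = Σ x[n]
= (0) + (-1) + (2)

X[0] = 1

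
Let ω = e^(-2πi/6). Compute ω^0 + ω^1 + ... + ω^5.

Sum of all nth roots of unity equals 0 for n > 1 (geometric series with r ≠ 1).

0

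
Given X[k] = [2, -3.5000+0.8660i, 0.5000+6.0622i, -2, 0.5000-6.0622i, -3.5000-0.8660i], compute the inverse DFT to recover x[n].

x[n] = (1/6) Σ(k=0 to 5) X[k] · e^(2πikn/6)

Computing each x[n]:
x[0] = -1
x[1] = -2
x[2] = 2
x[3] = 2
x[4] = -1
x[5] = 2

x = [-1, -2, 2, 2, -1, 2]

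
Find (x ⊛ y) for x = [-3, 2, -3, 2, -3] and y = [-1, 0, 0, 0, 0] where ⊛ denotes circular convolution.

(x ⊛ y)[n] = Σ(m=0 to 4) x[m] · y[(n-m) mod 5]

Computing each output sample:
(x ⊛ y)[0] = 3
(x ⊛ y)[1] = -2
(x ⊛ y)[2] = 3
(x ⊛ y)[3] = -2
(x ⊛ y)[4] = 3

x ⊛ y = [3, -2, 3, -2, 3]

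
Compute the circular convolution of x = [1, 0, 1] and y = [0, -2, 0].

(x ⊛ y)[n] = Σ(m=0 to 2) x[m] · y[(n-m) mod 3]

Computing each output sample:
(x ⊛ y)[0] = -2
(x ⊛ y)[1] = -2
(x ⊛ y)[2] = 0

x ⊛ y = [-2, -2, 0]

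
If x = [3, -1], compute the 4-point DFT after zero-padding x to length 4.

Original 2-point DFT: [2, 4]
Zero-padded 4-point DFT provides frequency interpolation.

DFT_4([x, 0, ...]) = [2, 3+1i, 4, 3-1i]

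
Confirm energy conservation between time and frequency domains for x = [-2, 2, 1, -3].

Time domain:
Σ|x[n]|² = |-2|² + |2|² + |1|² + |-3|² = 18.0000

Frequency domain:
(1/4)Σ|X[k]|² = (1/4)(|-2|² + |-3-5i|² + |0|² + |-3+5i|²) = (1/4)·72.0000 = 18.0000

Both sides agree, confirming Parseval's theorem.

Σ|x[n]|² = (1/N)Σ|X[k]|² = 18.0000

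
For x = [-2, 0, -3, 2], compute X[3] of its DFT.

X[3] = Σ(n=0 to 3) x[n] · ω_4^(3n) where ω_4 = e^(-2πi/4)
= (-2)·ω_4^0 + (0)·ω_4^3 + (-3)·ω_4^6 + (2)·ω_4^9

X[3] = 1-2i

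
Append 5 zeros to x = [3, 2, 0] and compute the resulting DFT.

Original 3-point DFT: [5, 2.0000-1.7321i, 2.0000+1.7321i]
Zero-padded 8-point DFT provides frequency interpolation.

DFT_8([x, 0, ...]) = [5, 4.4142-1.4142i, 3-2i, 1.5858-1.4142i, 1, 1.5858+1.4142i, 3+2i, 4.4142+1.4142i]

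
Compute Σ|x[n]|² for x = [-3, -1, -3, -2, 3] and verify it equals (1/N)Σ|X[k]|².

Time domain:
Σ|x[n]|² = |-3|² + |-1|² + |-3|² + |-2|² + |3|² = 32.0000

Frequency domain:
(1/5)Σ|X[k]|² = (1/5)(|-6|² + |1.6631+4.3920i|² + |-6.1631+1.4001i|² + |-6.1631-1.4001i|² + |1.6631-4.3920i|²) = (1/5)·160.0000 = 32.0000

Both sides agree, confirming Parseval's theorem.

Σ|x[n]|² = (1/N)Σ|X[k]|² = 32.0000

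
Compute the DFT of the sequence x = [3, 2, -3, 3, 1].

X[k] = Σ(n=0 to 4) x[n] · ω_5^(nk)
where ω_5 = e^(-2πi/5)

Computing each X[k]:
X[0] = 6
X[1] = 3.9271+2.5757i
X[2] = 0.5729-6.2941i
X[3] = 0.5729+6.2941i
X[4] = 3.9271-2.5757i

X = [6, 3.9271+2.5757i, 0.5729-6.2941i, 0.5729+6.2941i, 3.9271-2.5757i]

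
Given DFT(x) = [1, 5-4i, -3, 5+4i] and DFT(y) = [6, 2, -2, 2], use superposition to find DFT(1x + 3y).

By linearity: DFT(1x + 3y) = 1·DFT(x) + 3·DFT(y)
= 1·[1, 5-4i, -3, 5+4i] + 3·[6, 2, -2, 2]

Computing element-wise:
Z[0] = 1·(1) + 3·(6) = 19
Z[1] = 1·(5-4i) + 3·(2) = 11-4i
Z[2] = 1·(-3) + 3·(-2) = -9
Z[3] = 1·(5+4i) + 3·(2) = 11+4i

DFT(1x + 3y) = 1·X + 3·Y = [19, 11-4i, -9, 11+4i]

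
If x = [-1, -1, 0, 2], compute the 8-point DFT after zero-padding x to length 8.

Original 4-point DFT: [0, -1+3i, -2, -1-3i]
Zero-padded 8-point DFT provides frequency interpolation.

DFT_8([x, 0, ...]) = [0, -3.1213-0.7071i, -1+3i, 1.1213-0.7071i, -2, 1.1213+0.7071i, -1-3i, -3.1213+0.7071i]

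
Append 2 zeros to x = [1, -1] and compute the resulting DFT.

Original 2-point DFT: [0, 2]
Zero-padded 4-point DFT provides frequency interpolation.

DFT_4([x, 0, ...]) = [0, 1+1i, 2, 1-1i]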